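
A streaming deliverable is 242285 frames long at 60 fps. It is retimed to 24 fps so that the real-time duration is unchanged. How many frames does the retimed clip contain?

96914 frames

Frames at target rate = 242285 × (24) / (60) = 96914.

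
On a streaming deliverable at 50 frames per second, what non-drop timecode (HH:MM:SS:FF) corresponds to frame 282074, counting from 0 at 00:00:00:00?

282074 ÷ 50 = 5641 full seconds, remainder 24 frames.
5641 s = 1 h 34 min 1 s.
Timecode: 01:34:01:24.

01:34:01:24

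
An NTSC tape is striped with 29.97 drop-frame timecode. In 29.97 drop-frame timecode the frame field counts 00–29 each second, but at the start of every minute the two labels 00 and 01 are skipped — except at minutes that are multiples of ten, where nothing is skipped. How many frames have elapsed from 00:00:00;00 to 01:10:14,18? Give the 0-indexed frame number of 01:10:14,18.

Complete 10-minute blocks: 7, each 17982 frames → 125874.
Remaining 0 whole minutes in the current block: 0 frames.
Within the current minute: 14 × 30 + 18 = 438. Total = 125874 + 0 + 438 = 126312.

126312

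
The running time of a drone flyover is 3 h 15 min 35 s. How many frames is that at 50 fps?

586750 frames

3 h 15 min 35 s = 11735 s.
Frames = 11735 × 50 = 586750.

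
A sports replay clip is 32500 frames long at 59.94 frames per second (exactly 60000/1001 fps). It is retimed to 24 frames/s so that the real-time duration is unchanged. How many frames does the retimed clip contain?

Target frames = source frames × (target rate / source rate) = 32500 × (24)/(60000/1001) = 32500 × 1001/2500 = 13013.

13013 frames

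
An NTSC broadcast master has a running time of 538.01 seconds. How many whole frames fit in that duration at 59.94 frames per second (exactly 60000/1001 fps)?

Frames = 538.01 × 60000/1001 = 2934600/91 ≈ 32248.3516.
Complete frames: 32248.

32248 frames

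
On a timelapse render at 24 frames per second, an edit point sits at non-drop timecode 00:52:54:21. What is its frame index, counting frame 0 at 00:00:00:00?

frame 76197

Total seconds to the label: (0 × 3600 + 52 × 60 + 54) = 3174.
Frame index = 3174 × 24 + 21 = 76197.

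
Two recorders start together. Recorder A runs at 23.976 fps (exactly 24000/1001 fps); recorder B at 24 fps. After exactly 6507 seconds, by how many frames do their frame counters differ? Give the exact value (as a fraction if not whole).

156168/1001 frames

A emits 24000/1001 × 6507 = 156168000/1001 frames; B emits 24 × 6507 = 156168.
Difference = 156168/1001 frames (≈ 156.0120); B is ahead of A.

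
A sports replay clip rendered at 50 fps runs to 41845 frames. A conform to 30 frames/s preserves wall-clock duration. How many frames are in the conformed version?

Target frames = source frames × (target rate / source rate) = 41845 × (30)/(50) = 41845 × 3/5 = 25107.

25107 frames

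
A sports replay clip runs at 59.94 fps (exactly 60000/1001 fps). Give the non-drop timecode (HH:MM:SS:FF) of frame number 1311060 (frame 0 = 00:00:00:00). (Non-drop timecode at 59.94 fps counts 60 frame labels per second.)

1311060 ÷ 60 = 21851 full seconds, remainder 0 frames.
21851 s = 6 h 4 min 11 s.
Timecode: 06:04:11:00.

06:04:11:00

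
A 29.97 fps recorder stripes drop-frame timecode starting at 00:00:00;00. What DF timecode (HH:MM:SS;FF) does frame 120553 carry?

01:07:02;15

Each 10-minute DF block holds 10 × 60 × 30 − 9 × 2 = 17982 frames. 120553 ÷ 17982 → 6 full blocks, remainder 12661.
Within the partial block the first minute is 1800 frames and each further minute 1798, so 7 further minute boundaries passed. Total skipped labels = 18 × 6 + 2 × 7 = 122.
Non-drop label index = 120553 + 122 = 120675; at 30 labels/s that is 01:07:02:15, i.e. DF 01:07:02;15.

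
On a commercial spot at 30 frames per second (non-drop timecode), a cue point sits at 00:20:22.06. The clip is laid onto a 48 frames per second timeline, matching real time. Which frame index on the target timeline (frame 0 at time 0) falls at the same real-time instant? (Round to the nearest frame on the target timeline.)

Source frame index: (0×3600 + 20×60 + 22) × 30 + 6 = 36666.
Real time: 36666 / (30) = 6111/5 s.
Target frame: (6111/5) × (48) = 293328/5 ≈ 58665.600 → 58666.

frame 58666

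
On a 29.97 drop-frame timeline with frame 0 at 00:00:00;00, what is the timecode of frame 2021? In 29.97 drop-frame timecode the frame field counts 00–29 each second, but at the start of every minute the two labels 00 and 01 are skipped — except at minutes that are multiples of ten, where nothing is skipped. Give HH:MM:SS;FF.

00:01:07;13

Each 10-minute DF block holds 10 × 60 × 30 − 9 × 2 = 17982 frames. 2021 ÷ 17982 → 0 full blocks, remainder 2021.
Within the partial block the first minute is 1800 frames and each further minute 1798, so 1 further minute boundary passed. Total skipped labels = 18 × 0 + 2 × 1 = 2.
Non-drop label index = 2021 + 2 = 2023; at 30 labels/s that is 00:01:07:13, i.e. DF 00:01:07;13.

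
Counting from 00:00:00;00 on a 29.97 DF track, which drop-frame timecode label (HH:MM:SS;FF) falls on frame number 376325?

Each 10-minute DF block holds 10 × 60 × 30 − 9 × 2 = 17982 frames. 376325 ÷ 17982 → 20 full blocks, remainder 16685.
Within the partial block the first minute is 1800 frames and each further minute 1798, so 9 further minute boundaries passed. Total skipped labels = 18 × 20 + 2 × 9 = 378.
Non-drop label index = 376325 + 378 = 376703; at 30 labels/s that is 03:29:16:23, i.e. DF 03:29:16;23.

03:29:16;23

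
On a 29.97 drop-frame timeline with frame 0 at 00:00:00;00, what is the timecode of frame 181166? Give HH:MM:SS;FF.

01:40:44;26

Each 10-minute DF block holds 10 × 60 × 30 − 9 × 2 = 17982 frames. 181166 ÷ 17982 → 10 full blocks, remainder 1346.
Within the partial block the first minute is 1800 frames and each further minute 1798, so 0 further minute boundaries passed. Total skipped labels = 18 × 10 + 2 × 0 = 180.
Non-drop label index = 181166 + 180 = 181346; at 30 labels/s that is 01:40:44:26, i.e. DF 01:40:44;26.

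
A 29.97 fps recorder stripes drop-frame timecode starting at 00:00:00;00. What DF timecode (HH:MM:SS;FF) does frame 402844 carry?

03:44:01;18

Each 10-minute DF block holds 10 × 60 × 30 − 9 × 2 = 17982 frames. 402844 ÷ 17982 → 22 full blocks, remainder 7240.
Within the partial block the first minute is 1800 frames and each further minute 1798, so 4 further minute boundaries passed. Total skipped labels = 18 × 22 + 2 × 4 = 404.
Non-drop label index = 402844 + 404 = 403248; at 30 labels/s that is 03:44:01:18, i.e. DF 03:44:01;18.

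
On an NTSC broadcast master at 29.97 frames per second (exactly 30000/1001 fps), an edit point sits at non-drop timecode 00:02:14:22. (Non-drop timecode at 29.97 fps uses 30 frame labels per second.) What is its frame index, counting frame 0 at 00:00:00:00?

4042

Total seconds to the label: (0 × 3600 + 2 × 60 + 14) = 134.
Frame index = 134 × 30 + 22 = 4042.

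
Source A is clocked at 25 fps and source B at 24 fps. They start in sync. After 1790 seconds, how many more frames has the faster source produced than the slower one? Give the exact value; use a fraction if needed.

A emits 25 × 1790 = 44750 frames; B emits 24 × 1790 = 42960.
Difference = 1790 frames; B is behind A.

1790 frames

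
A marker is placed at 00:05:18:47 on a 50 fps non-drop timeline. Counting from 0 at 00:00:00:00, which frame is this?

Total seconds to the label: (0 × 3600 + 5 × 60 + 18) = 318.
Frame index = 318 × 50 + 47 = 15947.

frame 15947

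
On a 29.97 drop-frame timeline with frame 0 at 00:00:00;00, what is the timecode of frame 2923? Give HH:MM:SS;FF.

00:01:37;15

Each 10-minute DF block holds 10 × 60 × 30 − 9 × 2 = 17982 frames. 2923 ÷ 17982 → 0 full blocks, remainder 2923.
Within the partial block the first minute is 1800 frames and each further minute 1798, so 1 further minute boundary passed. Total skipped labels = 18 × 0 + 2 × 1 = 2.
Non-drop label index = 2923 + 2 = 2925; at 30 labels/s that is 00:01:37:15, i.e. DF 00:01:37;15.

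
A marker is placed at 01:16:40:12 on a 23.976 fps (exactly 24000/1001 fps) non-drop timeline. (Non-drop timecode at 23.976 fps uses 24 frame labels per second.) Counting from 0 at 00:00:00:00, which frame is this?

Total seconds to the label: (1 × 3600 + 16 × 60 + 40) = 4600.
Frame index = 4600 × 24 + 12 = 110412.

frame 110412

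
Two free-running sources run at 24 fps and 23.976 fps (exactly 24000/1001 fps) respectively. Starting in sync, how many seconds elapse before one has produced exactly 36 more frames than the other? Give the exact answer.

The gap grows by |24000/1001 − 24| = 24/1001 frames per second.
Time for a 36-frame gap: 36 ÷ (24/1001) = 1501.5 s.

1501.5 seconds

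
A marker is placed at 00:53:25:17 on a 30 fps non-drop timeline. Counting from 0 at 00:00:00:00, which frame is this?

frame 96167

Total seconds to the label: (0 × 3600 + 53 × 60 + 25) = 3205.
Frame index = 3205 × 30 + 17 = 96167.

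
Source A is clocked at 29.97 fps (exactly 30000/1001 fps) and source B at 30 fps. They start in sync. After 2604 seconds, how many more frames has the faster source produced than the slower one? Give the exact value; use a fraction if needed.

11160/143 frames

A emits 30000/1001 × 2604 = 11160000/143 frames; B emits 30 × 2604 = 78120.
Difference = 11160/143 frames (≈ 78.0420); B is ahead of A.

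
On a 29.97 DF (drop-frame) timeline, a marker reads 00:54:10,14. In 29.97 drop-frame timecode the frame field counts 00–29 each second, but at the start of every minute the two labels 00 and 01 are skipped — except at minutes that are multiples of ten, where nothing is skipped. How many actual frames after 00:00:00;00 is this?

97416

Complete 10-minute blocks: 5, each 17982 frames → 89910.
Remaining 4 whole minutes in the current block: 1800 + 3 × 1798 = 7194 frames.
Within the current minute: 10 × 30 + 14 − 2 = 312 (labels ;00/;01 skipped at this minute). Total = 89910 + 7194 + 312 = 97416.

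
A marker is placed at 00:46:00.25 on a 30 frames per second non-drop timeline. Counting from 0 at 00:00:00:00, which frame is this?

Total seconds to the label: (0 × 3600 + 46 × 60 + 0) = 2760.
Frame index = 2760 × 30 + 25 = 82825.

82825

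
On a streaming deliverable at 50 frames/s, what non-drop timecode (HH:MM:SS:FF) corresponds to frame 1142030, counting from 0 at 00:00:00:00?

06:20:40:30

1142030 ÷ 50 = 22840 full seconds, remainder 30 frames.
22840 s = 6 h 20 min 40 s.
Timecode: 06:20:40:30.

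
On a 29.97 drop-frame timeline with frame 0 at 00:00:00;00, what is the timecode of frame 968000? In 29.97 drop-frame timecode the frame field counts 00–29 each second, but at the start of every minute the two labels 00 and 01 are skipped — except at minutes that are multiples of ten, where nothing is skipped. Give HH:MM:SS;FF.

Each 10-minute DF block holds 10 × 60 × 30 − 9 × 2 = 17982 frames. 968000 ÷ 17982 → 53 full blocks, remainder 14954.
Within the partial block the first minute is 1800 frames and each further minute 1798, so 8 further minute boundaries passed. Total skipped labels = 18 × 53 + 2 × 8 = 970.
Non-drop label index = 968000 + 970 = 968970; at 30 labels/s that is 08:58:19:00, i.e. DF 08:58:19;00.

08:58:19;00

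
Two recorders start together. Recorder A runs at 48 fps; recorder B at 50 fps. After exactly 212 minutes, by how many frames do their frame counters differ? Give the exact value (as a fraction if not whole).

25440 frames

212 min = 12720 s.
A emits 48 × 12720 = 610560 frames; B emits 50 × 12720 = 636000.
Difference = 25440 frames; B is ahead of A.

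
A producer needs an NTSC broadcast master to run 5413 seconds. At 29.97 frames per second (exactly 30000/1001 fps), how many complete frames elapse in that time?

Frames = 5413 × 30000/1001 = 162390000/1001 ≈ 162227.7722.
Complete frames: 162227.

162227 frames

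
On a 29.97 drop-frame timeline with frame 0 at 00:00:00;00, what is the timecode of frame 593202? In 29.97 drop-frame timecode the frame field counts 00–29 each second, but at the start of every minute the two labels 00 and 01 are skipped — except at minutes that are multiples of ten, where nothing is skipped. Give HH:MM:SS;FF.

Each 10-minute DF block holds 10 × 60 × 30 − 9 × 2 = 17982 frames. 593202 ÷ 17982 → 32 full blocks, remainder 17778.
Within the partial block the first minute is 1800 frames and each further minute 1798, so 9 further minute boundaries passed. Total skipped labels = 18 × 32 + 2 × 9 = 594.
Non-drop label index = 593202 + 594 = 593796; at 30 labels/s that is 05:29:53:06, i.e. DF 05:29:53;06.

05:29:53;06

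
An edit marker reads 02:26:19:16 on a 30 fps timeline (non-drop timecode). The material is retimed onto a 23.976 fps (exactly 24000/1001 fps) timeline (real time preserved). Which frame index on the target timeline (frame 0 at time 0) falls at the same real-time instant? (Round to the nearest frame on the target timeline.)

Source frame index: (2×3600 + 26×60 + 19) × 30 + 16 = 263386.
Real time: 263386 / (30) = 131693/15 s.
Target frame: (131693/15) × (24000/1001) = 210708800/1001 ≈ 210498.302 → 210498.

frame 210498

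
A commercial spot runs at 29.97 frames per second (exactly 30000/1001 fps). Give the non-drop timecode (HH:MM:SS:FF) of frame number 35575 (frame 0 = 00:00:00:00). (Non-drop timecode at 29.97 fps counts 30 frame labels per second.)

00:19:45:25

35575 ÷ 30 = 1185 full seconds, remainder 25 frames.
1185 s = 0 h 19 min 45 s.
Timecode: 00:19:45:25.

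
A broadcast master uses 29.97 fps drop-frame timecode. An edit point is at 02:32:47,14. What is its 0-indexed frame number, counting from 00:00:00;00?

274750

Complete 10-minute blocks: 15, each 17982 frames → 269730.
Remaining 2 whole minutes in the current block: 1800 + 1 × 1798 = 3598 frames.
Within the current minute: 47 × 30 + 14 − 2 = 1422 (labels ;00/;01 skipped at this minute). Total = 269730 + 3598 + 1422 = 274750.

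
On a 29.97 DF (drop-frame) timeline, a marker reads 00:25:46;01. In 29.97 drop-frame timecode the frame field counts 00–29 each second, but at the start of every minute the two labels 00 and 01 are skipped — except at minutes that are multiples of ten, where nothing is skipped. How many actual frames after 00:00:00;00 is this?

Complete 10-minute blocks: 2, each 17982 frames → 35964.
Remaining 5 whole minutes in the current block: 1800 + 4 × 1798 = 8992 frames.
Within the current minute: 46 × 30 + 1 − 2 = 1379 (labels ;00/;01 skipped at this minute). Total = 35964 + 8992 + 1379 = 46335.

46335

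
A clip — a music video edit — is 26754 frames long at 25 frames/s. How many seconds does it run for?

1070.16 seconds

Running time = 26754 / (25) = 1070.16 s.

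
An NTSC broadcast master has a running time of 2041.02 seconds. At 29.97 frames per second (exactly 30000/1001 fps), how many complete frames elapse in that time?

Frames = 2041.02 × 30000/1001 = 61230600/1001 ≈ 61169.4306.
Complete frames: 61169.

61169 frames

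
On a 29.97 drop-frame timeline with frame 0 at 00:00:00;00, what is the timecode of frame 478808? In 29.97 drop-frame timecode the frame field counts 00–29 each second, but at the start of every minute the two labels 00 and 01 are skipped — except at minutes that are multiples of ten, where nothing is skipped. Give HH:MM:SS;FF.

04:26:16;08

Ten DF minutes hold 17982 frames, so frame 478808 lies in block 26 (frames 467532–485513) with 11276 frames into that block.
The block's first minute is 1800 frames and the rest 1798 each; 11276 frames reaches minute 6, so 26 × 18 + 6 × 2 = 480 labels have been skipped so far.
Adding those back, label number 478808 + 480 = 479288 at 30 labels/s is 15976 s + 8 f = 4 h 26 min 16 s frame 8, i.e. 04:26:16;08.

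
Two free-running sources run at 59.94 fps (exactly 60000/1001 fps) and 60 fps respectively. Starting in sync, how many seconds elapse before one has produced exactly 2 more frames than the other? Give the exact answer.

1001/30 seconds

The gap grows by |60 − 60000/1001| = 60/1001 frames per second.
Time for a 2-frame gap: 2 ÷ (60/1001) = 1001/30 s.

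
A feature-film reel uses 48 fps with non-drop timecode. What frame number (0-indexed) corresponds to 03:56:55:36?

682356

Total seconds to the label: (3 × 3600 + 56 × 60 + 55) = 14215.
Frame index = 14215 × 48 + 36 = 682356.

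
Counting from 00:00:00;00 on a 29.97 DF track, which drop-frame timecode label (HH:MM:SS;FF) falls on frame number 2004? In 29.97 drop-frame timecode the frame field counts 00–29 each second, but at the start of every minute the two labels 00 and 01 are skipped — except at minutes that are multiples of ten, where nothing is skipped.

00:01:06;26

Each 10-minute DF block holds 10 × 60 × 30 − 9 × 2 = 17982 frames. 2004 ÷ 17982 → 0 full blocks, remainder 2004.
Within the partial block the first minute is 1800 frames and each further minute 1798, so 1 further minute boundary passed. Total skipped labels = 18 × 0 + 2 × 1 = 2.
Non-drop label index = 2004 + 2 = 2006; at 30 labels/s that is 00:01:06:26, i.e. DF 00:01:06;26.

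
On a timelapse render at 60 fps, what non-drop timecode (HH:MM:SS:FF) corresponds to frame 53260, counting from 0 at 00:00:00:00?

00:14:47:40

53260 ÷ 60 = 887 full seconds, remainder 40 frames.
887 s = 0 h 14 min 47 s.
Timecode: 00:14:47:40.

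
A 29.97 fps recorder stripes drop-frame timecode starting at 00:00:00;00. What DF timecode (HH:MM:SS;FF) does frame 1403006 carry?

13:00:13;20

Each 10-minute DF block holds 10 × 60 × 30 − 9 × 2 = 17982 frames. 1403006 ÷ 17982 → 78 full blocks, remainder 410.
Within the partial block the first minute is 1800 frames and each further minute 1798, so 0 further minute boundaries passed. Total skipped labels = 18 × 78 + 2 × 0 = 1404.
Non-drop label index = 1403006 + 1404 = 1404410; at 30 labels/s that is 13:00:13:20, i.e. DF 13:00:13;20.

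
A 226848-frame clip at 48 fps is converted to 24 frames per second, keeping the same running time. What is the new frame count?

Target frames = source frames × (target rate / source rate) = 226848 × (24)/(48) = 226848 × 1/2 = 113424.

113424 frames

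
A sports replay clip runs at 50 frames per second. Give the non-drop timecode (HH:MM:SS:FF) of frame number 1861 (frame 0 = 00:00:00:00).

1861 ÷ 50 = 37 full seconds, remainder 11 frames.
37 s = 0 h 0 min 37 s.
Timecode: 00:00:37:11.

00:00:37:11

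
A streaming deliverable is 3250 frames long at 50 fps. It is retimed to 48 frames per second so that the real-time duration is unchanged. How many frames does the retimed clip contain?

3120 frames

Target frames = source frames × (target rate / source rate) = 3250 × (48)/(50) = 3250 × 24/25 = 3120.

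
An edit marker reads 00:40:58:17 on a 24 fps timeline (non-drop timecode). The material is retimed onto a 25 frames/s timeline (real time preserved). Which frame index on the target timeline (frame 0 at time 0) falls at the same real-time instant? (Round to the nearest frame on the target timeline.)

Source frame index: (0×3600 + 40×60 + 58) × 24 + 17 = 59009.
Real time: 59009 / (24) = 59009/24 s.
Target frame: (59009/24) × (25) = 1475225/24 ≈ 61467.708 → 61468.

frame 61468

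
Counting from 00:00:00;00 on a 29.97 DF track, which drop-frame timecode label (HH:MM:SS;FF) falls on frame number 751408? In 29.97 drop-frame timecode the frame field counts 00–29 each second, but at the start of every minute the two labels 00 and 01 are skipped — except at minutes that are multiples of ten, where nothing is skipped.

Each 10-minute DF block holds 10 × 60 × 30 − 9 × 2 = 17982 frames. 751408 ÷ 17982 → 41 full blocks, remainder 14146.
Within the partial block the first minute is 1800 frames and each further minute 1798, so 7 further minute boundaries passed. Total skipped labels = 18 × 41 + 2 × 7 = 752.
Non-drop label index = 751408 + 752 = 752160; at 30 labels/s that is 06:57:52:00, i.e. DF 06:57:52;00.

06:57:52;00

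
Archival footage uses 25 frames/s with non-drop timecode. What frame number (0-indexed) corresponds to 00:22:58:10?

Total seconds to the label: (0 × 3600 + 22 × 60 + 58) = 1378.
Frame index = 1378 × 25 + 10 = 34460.

34460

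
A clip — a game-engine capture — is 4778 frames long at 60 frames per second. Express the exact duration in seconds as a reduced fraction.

2389/30 seconds

Running time = 4778 ÷ (60) = 4778 × 1/60 = 2389/30 s.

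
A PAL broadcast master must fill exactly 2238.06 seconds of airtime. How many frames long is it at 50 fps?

111903 frames

Frames = 2238.06 × 50 = 111903.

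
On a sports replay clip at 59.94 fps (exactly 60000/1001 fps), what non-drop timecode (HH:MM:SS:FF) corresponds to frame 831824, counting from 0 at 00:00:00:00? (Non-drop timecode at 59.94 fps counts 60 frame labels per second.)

831824 ÷ 60 = 13863 full seconds, remainder 44 frames.
13863 s = 3 h 51 min 3 s.
Timecode: 03:51:03:44.

03:51:03:44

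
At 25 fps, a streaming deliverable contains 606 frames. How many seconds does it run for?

Running time = 606 / (25) = 24.24 s.

24.24 seconds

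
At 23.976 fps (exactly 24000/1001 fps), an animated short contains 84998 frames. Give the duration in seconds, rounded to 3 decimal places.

3545.125 seconds

Running time = 84998 × 1001/24000 = 42541499/12000 s ≈ 3545.125 s.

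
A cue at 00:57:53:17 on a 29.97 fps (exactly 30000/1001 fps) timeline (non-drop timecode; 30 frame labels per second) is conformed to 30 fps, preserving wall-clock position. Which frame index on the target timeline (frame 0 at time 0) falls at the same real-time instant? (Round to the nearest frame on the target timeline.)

Source frame index: (0×3600 + 57×60 + 53) × 30 + 17 = 104207.
Real time: 104207 / (30000/1001) = 104311207/30000 s.
Target frame: (104311207/30000) × (30) = 104311207/1000 ≈ 104311.207 → 104311.

frame 104311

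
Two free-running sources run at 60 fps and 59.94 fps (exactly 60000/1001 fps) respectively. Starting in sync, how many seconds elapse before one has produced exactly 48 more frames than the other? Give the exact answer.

The gap grows by |60000/1001 − 60| = 60/1001 frames per second.
Time for a 48-frame gap: 48 ÷ (60/1001) = 800.8 s.

800.8 seconds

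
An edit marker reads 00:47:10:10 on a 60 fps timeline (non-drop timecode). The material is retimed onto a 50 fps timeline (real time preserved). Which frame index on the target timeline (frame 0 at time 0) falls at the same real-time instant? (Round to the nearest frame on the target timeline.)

frame 141508

Source frame index: (0×3600 + 47×60 + 10) × 60 + 10 = 169810.
Real time: 169810 / (60) = 16981/6 s.
Target frame: (16981/6) × (50) = 424525/3 ≈ 141508.333 → 141508.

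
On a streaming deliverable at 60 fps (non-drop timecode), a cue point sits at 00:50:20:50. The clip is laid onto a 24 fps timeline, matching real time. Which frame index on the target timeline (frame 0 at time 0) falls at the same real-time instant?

frame 72500

Source frame index: (0×3600 + 50×60 + 20) × 60 + 50 = 181250.
Real time: 181250 / (60) = 18125/6 s.
Target frame: (18125/6) × (24) = 72500.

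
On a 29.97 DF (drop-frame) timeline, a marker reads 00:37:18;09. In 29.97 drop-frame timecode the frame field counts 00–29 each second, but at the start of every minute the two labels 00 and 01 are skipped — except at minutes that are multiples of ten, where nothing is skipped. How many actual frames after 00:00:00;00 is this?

Complete 10-minute blocks: 3, each 17982 frames → 53946.
Remaining 7 whole minutes in the current block: 1800 + 6 × 1798 = 12588 frames.
Within the current minute: 18 × 30 + 9 − 2 = 547 (labels ;00/;01 skipped at this minute). Total = 53946 + 12588 + 547 = 67081.

67081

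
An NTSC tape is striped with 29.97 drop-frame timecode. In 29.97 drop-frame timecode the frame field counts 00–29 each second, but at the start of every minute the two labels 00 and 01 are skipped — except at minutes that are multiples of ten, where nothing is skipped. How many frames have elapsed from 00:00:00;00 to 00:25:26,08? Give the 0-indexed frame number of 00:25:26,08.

45742

As if non-drop at 30 labels/s: (0 × 3600 + 25 × 60 + 26) × 30 + 8 = 45788.
Minute boundaries passed: 25; those not divisible by 10: 25 − 2 = 23; dropped labels = 2 × 23 = 46.
Actual frame index = 45788 − 46 = 45742.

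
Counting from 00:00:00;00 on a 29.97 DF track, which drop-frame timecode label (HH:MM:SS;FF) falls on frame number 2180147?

20:12:24;09

Each 10-minute DF block holds 10 × 60 × 30 − 9 × 2 = 17982 frames. 2180147 ÷ 17982 → 121 full blocks, remainder 4325.
Within the partial block the first minute is 1800 frames and each further minute 1798, so 2 further minute boundaries passed. Total skipped labels = 18 × 121 + 2 × 2 = 2182.
Non-drop label index = 2180147 + 2182 = 2182329; at 30 labels/s that is 20:12:24:09, i.e. DF 20:12:24;09.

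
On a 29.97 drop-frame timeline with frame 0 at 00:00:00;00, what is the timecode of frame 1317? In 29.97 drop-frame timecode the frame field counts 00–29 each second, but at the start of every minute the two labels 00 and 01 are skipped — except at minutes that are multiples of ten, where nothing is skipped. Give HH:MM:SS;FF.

00:00:43;27

Ten DF minutes hold 17982 frames, so frame 1317 lies in block 0 (frames 0–17981) with 1317 frames into that block.
The block's first minute is 1800 frames and the rest 1798 each; 1317 frames reaches minute 0, so 0 × 18 + 0 × 2 = 0 labels have been skipped so far.
Adding those back, label number 1317 + 0 = 1317 at 30 labels/s is 43 s + 27 f = 0 h 0 min 43 s frame 27, i.e. 00:00:43;27.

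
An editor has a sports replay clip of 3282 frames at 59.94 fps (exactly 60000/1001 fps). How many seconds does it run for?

Running time = 3282 / (60000/1001) = 54.7547 s.

54.7547 seconds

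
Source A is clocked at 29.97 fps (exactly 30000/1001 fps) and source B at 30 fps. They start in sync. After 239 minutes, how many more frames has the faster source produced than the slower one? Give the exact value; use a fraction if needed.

430200/1001 frames

239 min = 14340 s.
A emits 30000/1001 × 14340 = 430200000/1001 frames; B emits 30 × 14340 = 430200.
Difference = 430200/1001 frames (≈ 429.7702); B is ahead of A.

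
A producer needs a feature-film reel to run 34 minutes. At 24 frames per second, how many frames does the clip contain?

48960 frames

34 min = 2040 s.
Frames = 2040 × 24 = 48960.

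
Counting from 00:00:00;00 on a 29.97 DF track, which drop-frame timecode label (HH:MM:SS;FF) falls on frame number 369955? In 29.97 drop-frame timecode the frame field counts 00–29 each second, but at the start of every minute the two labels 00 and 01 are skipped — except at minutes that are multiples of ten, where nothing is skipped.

Ten DF minutes hold 17982 frames, so frame 369955 lies in block 20 (frames 359640–377621) with 10315 frames into that block.
The block's first minute is 1800 frames and the rest 1798 each; 10315 frames reaches minute 5, so 20 × 18 + 5 × 2 = 370 labels have been skipped so far.
Adding those back, label number 369955 + 370 = 370325 at 30 labels/s is 12344 s + 5 f = 3 h 25 min 44 s frame 5, i.e. 03:25:44;05.

03:25:44;05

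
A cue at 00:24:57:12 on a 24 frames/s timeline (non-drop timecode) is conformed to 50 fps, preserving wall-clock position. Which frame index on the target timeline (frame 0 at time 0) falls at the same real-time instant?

frame 74875

Source frame index: (0×3600 + 24×60 + 57) × 24 + 12 = 35940.
Real time: 35940 / (24) = 2995/2 s.
Target frame: (2995/2) × (50) = 74875.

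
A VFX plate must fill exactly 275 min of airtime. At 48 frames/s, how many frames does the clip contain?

275 min = 16500 s.
Frames = 16500 × 48 = 792000.

792000 frames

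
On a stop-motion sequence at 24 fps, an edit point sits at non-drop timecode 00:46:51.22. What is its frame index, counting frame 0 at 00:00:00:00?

Total seconds to the label: (0 × 3600 + 46 × 60 + 51) = 2811.
Frame index = 2811 × 24 + 22 = 67486.

frame 67486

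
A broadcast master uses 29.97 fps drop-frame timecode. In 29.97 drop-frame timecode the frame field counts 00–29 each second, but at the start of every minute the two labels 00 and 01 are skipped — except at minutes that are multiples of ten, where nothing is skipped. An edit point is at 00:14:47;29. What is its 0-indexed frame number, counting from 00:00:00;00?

Complete 10-minute blocks: 1, each 17982 frames → 17982.
Remaining 4 whole minutes in the current block: 1800 + 3 × 1798 = 7194 frames.
Within the current minute: 47 × 30 + 29 − 2 = 1437 (labels ;00/;01 skipped at this minute). Total = 17982 + 7194 + 1437 = 26613.

26613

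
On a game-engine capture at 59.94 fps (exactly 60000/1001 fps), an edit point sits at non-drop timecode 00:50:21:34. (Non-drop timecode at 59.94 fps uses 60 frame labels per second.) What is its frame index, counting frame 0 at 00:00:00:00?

Total seconds to the label: (0 × 3600 + 50 × 60 + 21) = 3021.
Frame index = 3021 × 60 + 34 = 181294.

181294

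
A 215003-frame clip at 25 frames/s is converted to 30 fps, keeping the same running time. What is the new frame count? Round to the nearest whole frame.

Frames at target rate = 215003 × (30) / (25) = 1290018/5 ≈ 258003.600.
Nearest whole frame: 258004.

258004 frames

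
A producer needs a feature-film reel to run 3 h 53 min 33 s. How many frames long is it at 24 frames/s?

336312 frames

3 h 53 min 33 s = 14013 s.
Frames = 14013 × 24 = 336312.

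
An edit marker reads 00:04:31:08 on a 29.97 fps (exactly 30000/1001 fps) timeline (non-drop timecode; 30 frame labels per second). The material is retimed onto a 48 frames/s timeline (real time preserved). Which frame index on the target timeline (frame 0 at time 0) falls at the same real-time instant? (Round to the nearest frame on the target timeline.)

Source frame index: (0×3600 + 4×60 + 31) × 30 + 8 = 8138.
Real time: 8138 / (30000/1001) = 4073069/15000 s.
Target frame: (4073069/15000) × (48) = 8146138/625 ≈ 13033.821 → 13034.

frame 13034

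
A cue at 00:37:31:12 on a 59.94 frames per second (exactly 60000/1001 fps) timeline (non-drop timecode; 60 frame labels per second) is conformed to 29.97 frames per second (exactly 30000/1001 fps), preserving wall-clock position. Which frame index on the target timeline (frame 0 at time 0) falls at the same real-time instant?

Source frame index: (0×3600 + 37×60 + 31) × 60 + 12 = 135072.
Real time: 135072 / (60000/1001) = 1408407/625 s.
Target frame: (1408407/625) × (30000/1001) = 67536.

frame 67536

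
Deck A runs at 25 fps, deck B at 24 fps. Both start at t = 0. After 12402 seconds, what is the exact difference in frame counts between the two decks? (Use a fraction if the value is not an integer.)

12402 frames

A emits 25 × 12402 = 310050 frames; B emits 24 × 12402 = 297648.
Difference = 12402 frames; B is behind A.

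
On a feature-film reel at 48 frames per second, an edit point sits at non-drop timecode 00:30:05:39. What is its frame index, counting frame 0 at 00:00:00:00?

frame 86679

Total seconds to the label: (0 × 3600 + 30 × 60 + 5) = 1805.
Frame index = 1805 × 48 + 39 = 86679.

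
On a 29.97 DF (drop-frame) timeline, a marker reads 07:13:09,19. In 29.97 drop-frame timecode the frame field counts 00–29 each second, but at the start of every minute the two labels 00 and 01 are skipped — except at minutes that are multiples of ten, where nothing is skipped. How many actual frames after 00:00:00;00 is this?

778909

As if non-drop at 30 labels/s: (7 × 3600 + 13 × 60 + 9) × 30 + 19 = 779689.
Minute boundaries passed: 433; those not divisible by 10: 433 − 43 = 390; dropped labels = 2 × 390 = 780.
Actual frame index = 779689 − 780 = 778909.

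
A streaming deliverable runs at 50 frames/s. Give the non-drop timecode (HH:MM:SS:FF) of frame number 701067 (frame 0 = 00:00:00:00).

03:53:41:17

701067 ÷ 50 = 14021 full seconds, remainder 17 frames.
14021 s = 3 h 53 min 41 s.
Timecode: 03:53:41:17.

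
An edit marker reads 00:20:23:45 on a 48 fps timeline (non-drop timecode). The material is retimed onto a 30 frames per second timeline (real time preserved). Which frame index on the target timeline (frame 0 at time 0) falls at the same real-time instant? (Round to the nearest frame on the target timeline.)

frame 36718

Source frame index: (0×3600 + 20×60 + 23) × 48 + 45 = 58749.
Real time: 58749 / (48) = 19583/16 s.
Target frame: (19583/16) × (30) = 293745/8 ≈ 36718.125 → 36718.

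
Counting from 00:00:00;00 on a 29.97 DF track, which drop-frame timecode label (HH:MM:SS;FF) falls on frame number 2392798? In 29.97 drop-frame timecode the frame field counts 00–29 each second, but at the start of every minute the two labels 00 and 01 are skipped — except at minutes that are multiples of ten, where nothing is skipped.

22:10:39;22

Ten DF minutes hold 17982 frames, so frame 2392798 lies in block 133 (frames 2391606–2409587) with 1192 frames into that block.
The block's first minute is 1800 frames and the rest 1798 each; 1192 frames reaches minute 0, so 133 × 18 + 0 × 2 = 2394 labels have been skipped so far.
Adding those back, label number 2392798 + 2394 = 2395192 at 30 labels/s is 79839 s + 22 f = 22 h 10 min 39 s frame 22, i.e. 22:10:39;22.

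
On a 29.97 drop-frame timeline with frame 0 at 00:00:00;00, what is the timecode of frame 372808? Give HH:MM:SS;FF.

Ten DF minutes hold 17982 frames, so frame 372808 lies in block 20 (frames 359640–377621) with 13168 frames into that block.
The block's first minute is 1800 frames and the rest 1798 each; 13168 frames reaches minute 7, so 20 × 18 + 7 × 2 = 374 labels have been skipped so far.
Adding those back, label number 372808 + 374 = 373182 at 30 labels/s is 12439 s + 12 f = 3 h 27 min 19 s frame 12, i.e. 03:27:19;12.

03:27:19;12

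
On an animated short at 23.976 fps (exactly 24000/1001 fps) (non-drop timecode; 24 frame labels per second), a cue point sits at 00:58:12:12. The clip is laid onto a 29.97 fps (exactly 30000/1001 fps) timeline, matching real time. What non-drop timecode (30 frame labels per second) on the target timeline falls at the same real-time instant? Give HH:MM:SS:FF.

Source frame index: (0×3600 + 58×60 + 12) × 24 + 12 = 83820.
Real time: 83820 / (24000/1001) = 1398397/400 s.
Target frame: (1398397/400) × (30000/1001) = 104775.
At 30 labels/s: frame 104775 → 00:58:12:15.

00:58:12:15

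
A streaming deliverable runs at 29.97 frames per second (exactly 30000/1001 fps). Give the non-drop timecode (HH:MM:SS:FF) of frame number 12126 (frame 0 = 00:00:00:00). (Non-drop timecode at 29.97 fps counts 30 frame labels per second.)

00:06:44:06

12126 ÷ 30 = 404 full seconds, remainder 6 frames.
404 s = 0 h 6 min 44 s.
Timecode: 00:06:44:06.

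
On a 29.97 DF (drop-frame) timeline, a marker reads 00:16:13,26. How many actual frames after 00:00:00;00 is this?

As if non-drop at 30 labels/s: (0 × 3600 + 16 × 60 + 13) × 30 + 26 = 29216.
Minute boundaries passed: 16; those not divisible by 10: 16 − 1 = 15; dropped labels = 2 × 15 = 30.
Actual frame index = 29216 − 30 = 29186.

29186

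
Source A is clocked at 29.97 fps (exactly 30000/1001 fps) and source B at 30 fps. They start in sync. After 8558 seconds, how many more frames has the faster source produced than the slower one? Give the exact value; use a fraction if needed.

A emits 30000/1001 × 8558 = 23340000/91 frames; B emits 30 × 8558 = 256740.
Difference = 23340/91 frames (≈ 256.4835); B is ahead of A.

23340/91 frames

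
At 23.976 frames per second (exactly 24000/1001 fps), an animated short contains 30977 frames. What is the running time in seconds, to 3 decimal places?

Running time = 30977 × 1001/24000 = 31007977/24000 s ≈ 1291.999 s.

1291.999 seconds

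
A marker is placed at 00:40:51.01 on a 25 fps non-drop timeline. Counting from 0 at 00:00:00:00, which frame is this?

61276

Total seconds to the label: (0 × 3600 + 40 × 60 + 51) = 2451.
Frame index = 2451 × 25 + 1 = 61276.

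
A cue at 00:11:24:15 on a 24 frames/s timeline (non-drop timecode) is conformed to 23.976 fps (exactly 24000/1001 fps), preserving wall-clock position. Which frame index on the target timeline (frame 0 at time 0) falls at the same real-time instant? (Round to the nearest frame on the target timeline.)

frame 16415

Source frame index: (0×3600 + 11×60 + 24) × 24 + 15 = 16431.
Real time: 16431 / (24) = 5477/8 s.
Target frame: (5477/8) × (24000/1001) = 16431000/1001 ≈ 16414.585 → 16415.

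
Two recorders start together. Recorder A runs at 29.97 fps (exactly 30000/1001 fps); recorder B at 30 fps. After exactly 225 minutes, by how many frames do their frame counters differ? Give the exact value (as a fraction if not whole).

405000/1001 frames

225 min = 13500 s.
A emits 30000/1001 × 13500 = 405000000/1001 frames; B emits 30 × 13500 = 405000.
Difference = 405000/1001 frames (≈ 404.5954); B is ahead of A.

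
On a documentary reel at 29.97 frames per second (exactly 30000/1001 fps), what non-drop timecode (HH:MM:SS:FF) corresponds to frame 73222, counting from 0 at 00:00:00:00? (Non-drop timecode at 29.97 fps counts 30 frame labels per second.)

00:40:40:22

73222 ÷ 30 = 2440 full seconds, remainder 22 frames.
2440 s = 0 h 40 min 40 s.
Timecode: 00:40:40:22.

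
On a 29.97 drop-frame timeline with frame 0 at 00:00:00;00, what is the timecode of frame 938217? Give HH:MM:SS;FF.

08:41:45;05

Each 10-minute DF block holds 10 × 60 × 30 − 9 × 2 = 17982 frames. 938217 ÷ 17982 → 52 full blocks, remainder 3153.
Within the partial block the first minute is 1800 frames and each further minute 1798, so 1 further minute boundary passed. Total skipped labels = 18 × 52 + 2 × 1 = 938.
Non-drop label index = 938217 + 938 = 939155; at 30 labels/s that is 08:41:45:05, i.e. DF 08:41:45;05.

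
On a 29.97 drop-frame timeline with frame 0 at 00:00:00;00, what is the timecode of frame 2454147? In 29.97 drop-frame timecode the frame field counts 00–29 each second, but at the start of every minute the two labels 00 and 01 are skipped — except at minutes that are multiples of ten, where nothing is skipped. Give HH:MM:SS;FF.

22:44:46;23

Each 10-minute DF block holds 10 × 60 × 30 − 9 × 2 = 17982 frames. 2454147 ÷ 17982 → 136 full blocks, remainder 8595.
Within the partial block the first minute is 1800 frames and each further minute 1798, so 4 further minute boundaries passed. Total skipped labels = 18 × 136 + 2 × 4 = 2456.
Non-drop label index = 2454147 + 2456 = 2456603; at 30 labels/s that is 22:44:46:23, i.e. DF 22:44:46;23.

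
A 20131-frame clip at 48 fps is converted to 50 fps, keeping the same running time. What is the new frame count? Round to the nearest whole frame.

20970 frames

Frames at target rate = 20131 × (50) / (48) = 503275/24 ≈ 20969.792.
Nearest whole frame: 20970.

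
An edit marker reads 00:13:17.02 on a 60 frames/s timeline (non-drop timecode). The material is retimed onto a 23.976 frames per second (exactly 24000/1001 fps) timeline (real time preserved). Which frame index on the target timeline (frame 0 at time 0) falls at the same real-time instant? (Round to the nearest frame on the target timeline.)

Source frame index: (0×3600 + 13×60 + 17) × 60 + 2 = 47822.
Real time: 47822 / (60) = 23911/30 s.
Target frame: (23911/30) × (24000/1001) = 19128800/1001 ≈ 19109.690 → 19110.

frame 19110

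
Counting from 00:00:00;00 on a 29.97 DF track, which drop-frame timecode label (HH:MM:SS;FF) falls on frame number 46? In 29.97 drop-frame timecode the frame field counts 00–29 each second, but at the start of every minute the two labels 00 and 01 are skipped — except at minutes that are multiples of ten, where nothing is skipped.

Each 10-minute DF block holds 10 × 60 × 30 − 9 × 2 = 17982 frames. 46 ÷ 17982 → 0 full blocks, remainder 46.
Within the partial block the first minute is 1800 frames and each further minute 1798, so 0 further minute boundaries passed. Total skipped labels = 18 × 0 + 2 × 0 = 0.
Non-drop label index = 46 + 0 = 46; at 30 labels/s that is 00:00:01:16, i.e. DF 00:00:01;16.

00:00:01;16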